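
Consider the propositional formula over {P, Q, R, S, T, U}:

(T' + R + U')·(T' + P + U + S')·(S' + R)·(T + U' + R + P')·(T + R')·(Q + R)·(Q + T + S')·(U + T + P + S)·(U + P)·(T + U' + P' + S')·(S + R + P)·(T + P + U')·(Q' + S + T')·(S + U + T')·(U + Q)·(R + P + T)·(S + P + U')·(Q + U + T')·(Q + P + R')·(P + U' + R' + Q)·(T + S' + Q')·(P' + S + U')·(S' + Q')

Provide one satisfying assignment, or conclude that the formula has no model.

Branch on S: set S = 0.
Branch on T: set T = 0.
(R') alone gives R = 0.
(Q) alone gives Q = 1.
(P) alone gives P = 1.
(U') alone gives U = 0.
This assignment satisfies each clause.

P: 1; Q: 1; R: 0; S: 0; T: 0; U: 0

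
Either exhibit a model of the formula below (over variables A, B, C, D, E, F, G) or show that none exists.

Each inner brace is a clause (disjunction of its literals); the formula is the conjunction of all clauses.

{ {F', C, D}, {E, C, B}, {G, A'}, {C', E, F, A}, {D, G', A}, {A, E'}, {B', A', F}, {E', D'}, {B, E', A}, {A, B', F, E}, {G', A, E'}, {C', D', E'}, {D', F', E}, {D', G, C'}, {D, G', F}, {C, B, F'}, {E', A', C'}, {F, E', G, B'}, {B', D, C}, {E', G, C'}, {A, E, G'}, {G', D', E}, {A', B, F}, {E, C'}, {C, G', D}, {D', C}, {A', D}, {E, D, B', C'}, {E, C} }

UNSATISFIABLE

Suppose G = 1.
Suppose D = 1.
Unit clause (E') forces E = 0.
But (E) is also a unit clause — contradiction.
Backtrack on D: now try D = 0.
Unit clause (A) forces A = 1.
But (A') is also a unit clause — contradiction.
Neither D = 1 nor D = 0 works.
Backtrack on G: now try G = 0.
Unit clause (A') forces A = 0.
Unit clause (E') forces E = 0.
Unit clause (C') forces C = 0.
But (C) is also a unit clause — contradiction.
Neither G = 1 nor G = 0 works.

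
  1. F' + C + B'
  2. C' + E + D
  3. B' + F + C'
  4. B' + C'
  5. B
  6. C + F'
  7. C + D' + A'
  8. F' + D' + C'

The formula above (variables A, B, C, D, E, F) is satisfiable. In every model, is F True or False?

False

Suppose F = 1.
Unit clause (B) forces B = 1.
Unit clause (C) forces C = 1.
But (C') is also a unit clause — contradiction.
So every satisfying assignment has F = False.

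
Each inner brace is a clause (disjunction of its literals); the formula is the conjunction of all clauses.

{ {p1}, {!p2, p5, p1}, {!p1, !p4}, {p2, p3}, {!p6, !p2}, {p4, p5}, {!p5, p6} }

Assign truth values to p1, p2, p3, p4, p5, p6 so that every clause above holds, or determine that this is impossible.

The clause (p1) is unit, so p1 = true.
The clause (!p4) is unit, so p4 = false.
The clause (p5) is unit, so p5 = true.
The clause (p6) is unit, so p6 = true.
The clause (!p2) is unit, so p2 = false.
The clause (p3) is unit, so p3 = true.
Every clause now holds.

p1: true, p2: false, p3: true, p4: false, p5: true, p6: true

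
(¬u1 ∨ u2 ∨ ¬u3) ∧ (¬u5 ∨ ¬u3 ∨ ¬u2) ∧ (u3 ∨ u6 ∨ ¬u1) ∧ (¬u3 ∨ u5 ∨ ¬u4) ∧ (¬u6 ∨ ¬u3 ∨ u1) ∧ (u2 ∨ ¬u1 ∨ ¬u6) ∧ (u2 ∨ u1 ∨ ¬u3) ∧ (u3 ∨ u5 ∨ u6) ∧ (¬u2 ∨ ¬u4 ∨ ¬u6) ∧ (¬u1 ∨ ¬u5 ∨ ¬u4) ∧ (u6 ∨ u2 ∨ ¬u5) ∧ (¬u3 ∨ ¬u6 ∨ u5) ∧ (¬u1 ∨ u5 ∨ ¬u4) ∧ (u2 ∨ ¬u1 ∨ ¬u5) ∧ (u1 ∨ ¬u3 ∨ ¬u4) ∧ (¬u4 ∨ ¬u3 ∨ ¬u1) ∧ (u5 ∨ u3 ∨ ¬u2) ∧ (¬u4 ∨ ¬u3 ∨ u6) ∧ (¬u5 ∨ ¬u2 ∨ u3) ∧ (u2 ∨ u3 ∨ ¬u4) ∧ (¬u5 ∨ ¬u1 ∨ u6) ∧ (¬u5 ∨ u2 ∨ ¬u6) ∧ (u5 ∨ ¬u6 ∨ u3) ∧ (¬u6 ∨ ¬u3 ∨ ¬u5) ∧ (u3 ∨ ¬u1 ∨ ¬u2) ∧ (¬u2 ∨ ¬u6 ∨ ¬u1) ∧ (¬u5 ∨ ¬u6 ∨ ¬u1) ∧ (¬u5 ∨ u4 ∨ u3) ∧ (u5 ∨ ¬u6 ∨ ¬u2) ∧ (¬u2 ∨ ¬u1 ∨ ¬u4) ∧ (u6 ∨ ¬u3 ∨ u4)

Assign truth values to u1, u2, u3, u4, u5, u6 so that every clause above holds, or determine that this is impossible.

Case u1 = False:
Case u6 = False:
Case u2 = True:
Case u5 = False:
The clause (u3) is unit, so u3 = True.
The clause (¬u4) is unit, so u4 = False.
Now (u4) is unsatisfied and unit — conflict.
That branch fails; take u5 = True instead.
The clause (¬u3) is unit, so u3 = False.
Now (u3) is unsatisfied and unit — conflict.
Either choice for u5 ends in contradiction.
That branch fails; take u2 = False instead.
The clause (¬u3) is unit, so u3 = False.
The clause (u5) is unit, so u5 = True.
Now (¬u5) is unsatisfied and unit — conflict.
Either choice for u2 ends in contradiction.
That branch fails; take u6 = True instead.
The clause (¬u3) is unit, so u3 = False.
The clause (u5) is unit, so u5 = True.
The clause (¬u2) is unit, so u2 = False.
Now (u2) is unsatisfied and unit — conflict.
Either choice for u6 ends in contradiction.
That branch fails; take u1 = True instead.
Case u2 = True:
The clause (u3) is unit, so u3 = True.
The clause (¬u5) is unit, so u5 = False.
The clause (¬u4) is unit, so u4 = False.
The clause (¬u6) is unit, so u6 = False.
Now (u6) is unsatisfied and unit — conflict.
That branch fails; take u2 = False instead.
The clause (¬u3) is unit, so u3 = False.
The clause (u6) is unit, so u6 = True.
Now (¬u6) is unsatisfied and unit — conflict.
Either choice for u2 ends in contradiction.
Either choice for u1 ends in contradiction.

UNSATISFIABLE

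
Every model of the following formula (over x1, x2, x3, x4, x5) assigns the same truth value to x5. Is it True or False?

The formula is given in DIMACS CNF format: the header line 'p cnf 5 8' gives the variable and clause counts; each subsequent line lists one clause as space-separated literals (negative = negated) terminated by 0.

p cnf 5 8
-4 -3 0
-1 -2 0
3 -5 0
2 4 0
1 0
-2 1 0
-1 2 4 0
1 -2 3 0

False

Suppose x5 = True.
The clause (x3) is unit, so x3 = True.
The clause (¬x4) is unit, so x4 = False.
The clause (x2) is unit, so x2 = True.
The clause (¬x1) is unit, so x1 = False.
But (x1) is also a unit clause — contradiction.
So every satisfying assignment has x5 = False.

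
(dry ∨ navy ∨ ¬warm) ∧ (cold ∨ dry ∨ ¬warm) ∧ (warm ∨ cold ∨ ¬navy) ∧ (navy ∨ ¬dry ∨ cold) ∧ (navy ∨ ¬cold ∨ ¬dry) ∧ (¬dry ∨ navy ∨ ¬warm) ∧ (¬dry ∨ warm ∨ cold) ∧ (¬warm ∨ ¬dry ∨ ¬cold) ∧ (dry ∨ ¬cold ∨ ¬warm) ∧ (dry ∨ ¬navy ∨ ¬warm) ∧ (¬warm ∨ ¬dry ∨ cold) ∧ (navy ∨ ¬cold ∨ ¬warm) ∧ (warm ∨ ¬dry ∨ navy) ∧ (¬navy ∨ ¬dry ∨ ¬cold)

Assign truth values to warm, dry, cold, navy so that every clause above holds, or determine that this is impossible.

warm ↦ False, dry ↦ False, cold ↦ False, navy ↦ False

Branch on dry: set dry = False.
Branch on navy: set navy = False.
From the singleton clause (¬warm), warm = False.
No clause remains; cold is free.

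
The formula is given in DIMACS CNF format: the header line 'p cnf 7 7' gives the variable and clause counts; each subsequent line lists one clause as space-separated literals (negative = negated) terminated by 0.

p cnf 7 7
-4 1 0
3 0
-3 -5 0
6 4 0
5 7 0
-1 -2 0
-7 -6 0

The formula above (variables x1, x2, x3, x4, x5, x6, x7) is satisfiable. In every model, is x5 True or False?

False

Suppose x5 = True.
The clause (x3) is unit, so x3 = True.
Now (¬x3) is unsatisfied and unit — conflict.
So every satisfying assignment has x5 = False.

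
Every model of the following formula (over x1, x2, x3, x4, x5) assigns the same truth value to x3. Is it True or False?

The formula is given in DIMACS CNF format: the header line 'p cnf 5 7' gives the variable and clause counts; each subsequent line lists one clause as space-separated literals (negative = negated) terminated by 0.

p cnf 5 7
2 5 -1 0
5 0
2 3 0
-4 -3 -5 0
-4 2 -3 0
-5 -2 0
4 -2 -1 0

Suppose x3 = False.
Unit clause (x5) forces x5 = True.
Unit clause (x2) forces x2 = True.
Now (¬x2) is unsatisfied and unit — conflict.
So every satisfying assignment has x3 = True.

True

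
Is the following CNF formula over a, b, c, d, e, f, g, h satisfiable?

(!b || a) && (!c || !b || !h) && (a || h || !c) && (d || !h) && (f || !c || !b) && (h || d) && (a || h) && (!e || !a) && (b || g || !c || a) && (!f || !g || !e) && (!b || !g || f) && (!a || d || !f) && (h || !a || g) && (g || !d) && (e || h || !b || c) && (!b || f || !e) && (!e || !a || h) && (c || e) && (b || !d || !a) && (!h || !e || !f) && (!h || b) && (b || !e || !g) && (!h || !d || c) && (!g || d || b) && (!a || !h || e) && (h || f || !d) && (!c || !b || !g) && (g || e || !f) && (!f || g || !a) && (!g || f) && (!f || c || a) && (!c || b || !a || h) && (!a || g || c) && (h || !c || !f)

Unsatisfiable

Branch on b: set b = false.
From the singleton clause (!h), h = false.
From the singleton clause (d), d = true.
From the singleton clause (a), a = true.
But (!a) is also a unit clause — contradiction.
Backtrack on b: now try b = true.
From the singleton clause (a), a = true.
From the singleton clause (!e), e = false.
From the singleton clause (c), c = true.
From the singleton clause (!h), h = false.
From the singleton clause (f), f = true.
But (!f) is also a unit clause — contradiction.
Either choice for b ends in contradiction.
No assignment satisfies every clause.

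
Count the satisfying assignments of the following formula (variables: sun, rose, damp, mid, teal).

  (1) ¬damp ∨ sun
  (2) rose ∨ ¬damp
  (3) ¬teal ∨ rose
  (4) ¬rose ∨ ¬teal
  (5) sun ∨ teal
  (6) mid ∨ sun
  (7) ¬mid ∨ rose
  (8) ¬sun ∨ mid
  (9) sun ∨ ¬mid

There are 2^5 = 32 truth assignments over (sun, rose, damp, mid, teal).
Split on teal. With teal = True, the clauses containing teal are satisfied and ¬teal drops from the rest; 0 of the 2^4 = 16 assignments to the other variables satisfy what remains.
With teal = False, by the same count on the reduced clause set, 2 assignments work.
Total: 0 + 2 = 2.

2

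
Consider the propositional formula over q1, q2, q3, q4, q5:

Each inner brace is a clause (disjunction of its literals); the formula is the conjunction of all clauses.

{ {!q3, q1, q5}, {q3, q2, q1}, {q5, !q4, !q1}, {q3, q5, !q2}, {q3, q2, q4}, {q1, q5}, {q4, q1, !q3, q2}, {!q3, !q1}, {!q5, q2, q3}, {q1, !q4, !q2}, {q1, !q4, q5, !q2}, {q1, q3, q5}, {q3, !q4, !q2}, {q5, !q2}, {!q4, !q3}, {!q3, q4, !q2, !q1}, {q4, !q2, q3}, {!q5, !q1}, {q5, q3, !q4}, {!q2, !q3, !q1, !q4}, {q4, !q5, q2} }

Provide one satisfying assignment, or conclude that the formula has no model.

q1=false; q2=true; q3=true; q4=false; q5=true

Case q1 = false:
Unit clause (q5) forces q5 = true.
Case q3 = true:
Unit clause (!q4) forces q4 = false.
Unit clause (q2) forces q2 = true.
This assignment satisfies each clause.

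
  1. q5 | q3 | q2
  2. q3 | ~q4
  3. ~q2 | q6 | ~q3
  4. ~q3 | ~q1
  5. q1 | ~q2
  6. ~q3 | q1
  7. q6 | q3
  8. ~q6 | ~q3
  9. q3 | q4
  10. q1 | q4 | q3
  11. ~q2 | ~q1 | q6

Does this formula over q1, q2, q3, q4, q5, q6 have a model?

No

Case q3 = 1:
Unit clause (~q1) forces q1 = 0.
But (q1) is also a unit clause — contradiction.
That branch fails; take q3 = 0 instead.
Unit clause (~q4) forces q4 = 0.
But (q4) is also a unit clause — contradiction.
Neither q3 = 1 nor q3 = 0 works.
No assignment satisfies every clause.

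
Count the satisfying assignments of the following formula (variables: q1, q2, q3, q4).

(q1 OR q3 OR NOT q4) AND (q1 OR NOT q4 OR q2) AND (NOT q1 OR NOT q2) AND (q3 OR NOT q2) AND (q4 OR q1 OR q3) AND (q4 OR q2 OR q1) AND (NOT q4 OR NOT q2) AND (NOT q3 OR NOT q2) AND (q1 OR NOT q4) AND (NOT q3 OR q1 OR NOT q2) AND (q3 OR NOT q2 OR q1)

4

There are 2^4 = 16 truth assignments over (q1, q2, q3, q4).
Check each against the 11 clauses (columns in the order q1, q2, q3, q4):
  F F F F  ✗ fails (q4 OR q1 OR q3)
  F F F T  ✗ fails (q1 OR q3 OR NOT q4)
  F F T F  ✗ fails (q4 OR q2 OR q1)
  F F T T  ✗ fails (q1 OR NOT q4 OR q2)
  F T F F  ✗ fails (q3 OR NOT q2)
  F T F T  ✗ fails (q1 OR q3 OR NOT q4)
  F T T F  ✗ fails (NOT q3 OR NOT q2)
  F T T T  ✗ fails (NOT q4 OR NOT q2)
  T F F F  ✓ satisfies all
  T F F T  ✓ satisfies all
  T F T F  ✓ satisfies all
  T F T T  ✓ satisfies all
  T T F F  ✗ fails (NOT q1 OR NOT q2)
  T T F T  ✗ fails (NOT q1 OR NOT q2)
  T T T F  ✗ fails (NOT q1 OR NOT q2)
  T T T T  ✗ fails (NOT q1 OR NOT q2)
4 of the 16 rows are models.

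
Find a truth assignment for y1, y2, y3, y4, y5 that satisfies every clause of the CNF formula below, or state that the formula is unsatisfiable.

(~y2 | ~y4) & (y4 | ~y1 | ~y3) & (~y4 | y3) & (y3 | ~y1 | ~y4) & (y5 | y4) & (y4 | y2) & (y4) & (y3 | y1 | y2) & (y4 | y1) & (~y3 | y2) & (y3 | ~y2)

UNSATISFIABLE

From the singleton clause (y4), y4 = 1.
From the singleton clause (~y2), y2 = 0.
From the singleton clause (y3), y3 = 1.
That conflicts with the unit clause (~y3).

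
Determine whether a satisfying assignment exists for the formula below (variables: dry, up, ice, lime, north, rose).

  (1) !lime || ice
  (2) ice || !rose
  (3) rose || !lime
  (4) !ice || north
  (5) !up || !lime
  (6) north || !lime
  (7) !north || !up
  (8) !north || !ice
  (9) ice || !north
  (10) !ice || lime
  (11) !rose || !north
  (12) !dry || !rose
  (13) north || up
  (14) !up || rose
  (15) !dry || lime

Suppose lime = false.
From the singleton clause (!ice), ice = false.
From the singleton clause (!rose), rose = false.
From the singleton clause (!north), north = false.
From the singleton clause (up), up = true.
Now (!up) is unsatisfied and unit — conflict.
Undo lime and try lime = true.
From the singleton clause (ice), ice = true.
From the singleton clause (rose), rose = true.
From the singleton clause (north), north = true.
Now (!north) is unsatisfied and unit — conflict.
Either choice for lime ends in contradiction.
No assignment satisfies every clause.

Unsatisfiable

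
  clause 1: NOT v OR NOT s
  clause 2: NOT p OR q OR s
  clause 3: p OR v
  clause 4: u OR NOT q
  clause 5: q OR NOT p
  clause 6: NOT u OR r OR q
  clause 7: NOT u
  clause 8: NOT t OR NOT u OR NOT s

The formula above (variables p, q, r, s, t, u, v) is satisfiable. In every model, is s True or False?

Suppose s = true.
From the singleton clause (NOT v), v = false.
From the singleton clause (p), p = true.
From the singleton clause (q), q = true.
From the singleton clause (u), u = true.
But (NOT u) is also a unit clause — contradiction.
So every satisfying assignment has s = False.

False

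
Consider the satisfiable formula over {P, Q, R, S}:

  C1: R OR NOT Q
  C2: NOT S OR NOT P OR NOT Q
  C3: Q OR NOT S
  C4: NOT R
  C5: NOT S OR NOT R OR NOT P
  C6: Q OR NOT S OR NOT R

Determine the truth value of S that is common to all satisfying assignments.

False

Suppose S = true.
From the singleton clause (Q), Q = true.
From the singleton clause (R), R = true.
Now (NOT R) is unsatisfied and unit — conflict.
So every satisfying assignment has S = False.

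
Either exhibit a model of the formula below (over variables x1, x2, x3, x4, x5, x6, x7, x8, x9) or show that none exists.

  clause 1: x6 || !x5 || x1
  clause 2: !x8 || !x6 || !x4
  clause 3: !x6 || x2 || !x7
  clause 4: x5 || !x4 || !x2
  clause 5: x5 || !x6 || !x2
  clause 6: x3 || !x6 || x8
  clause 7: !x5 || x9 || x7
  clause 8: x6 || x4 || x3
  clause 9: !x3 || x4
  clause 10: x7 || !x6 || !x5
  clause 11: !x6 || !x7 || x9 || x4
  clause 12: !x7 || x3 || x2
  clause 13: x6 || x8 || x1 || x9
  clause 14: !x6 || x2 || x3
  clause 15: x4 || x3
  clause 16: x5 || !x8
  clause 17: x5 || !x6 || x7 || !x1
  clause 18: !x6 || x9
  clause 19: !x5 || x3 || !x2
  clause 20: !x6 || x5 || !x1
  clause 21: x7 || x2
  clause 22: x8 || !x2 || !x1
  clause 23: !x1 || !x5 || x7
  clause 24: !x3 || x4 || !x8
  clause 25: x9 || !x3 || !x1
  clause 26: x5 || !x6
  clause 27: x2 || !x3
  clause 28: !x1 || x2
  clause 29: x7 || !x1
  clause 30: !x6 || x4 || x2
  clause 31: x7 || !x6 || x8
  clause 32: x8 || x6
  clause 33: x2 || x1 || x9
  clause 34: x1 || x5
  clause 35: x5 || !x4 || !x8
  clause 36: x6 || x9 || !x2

Try x3 = true.
The clause (x4) is unit, so x4 = true.
The clause (x2) is unit, so x2 = true.
The clause (x5) is unit, so x5 = true.
Try x6 = true.
The clause (!x8) is unit, so x8 = false.
The clause (x7) is unit, so x7 = true.
The clause (x9) is unit, so x9 = true.
The clause (!x1) is unit, so x1 = false.
All clauses are satisfied.

x1: false; x2: true; x3: true; x4: true; x5: true; x6: true; x7: true; x8: false; x9: true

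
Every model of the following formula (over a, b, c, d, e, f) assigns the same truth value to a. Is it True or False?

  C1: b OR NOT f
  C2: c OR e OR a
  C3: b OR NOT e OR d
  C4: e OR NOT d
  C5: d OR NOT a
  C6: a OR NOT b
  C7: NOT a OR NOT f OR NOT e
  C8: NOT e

False

Suppose a = true.
(d) alone gives d = true.
(e) alone gives e = true.
That conflicts with the unit clause (NOT e).
So every satisfying assignment has a = False.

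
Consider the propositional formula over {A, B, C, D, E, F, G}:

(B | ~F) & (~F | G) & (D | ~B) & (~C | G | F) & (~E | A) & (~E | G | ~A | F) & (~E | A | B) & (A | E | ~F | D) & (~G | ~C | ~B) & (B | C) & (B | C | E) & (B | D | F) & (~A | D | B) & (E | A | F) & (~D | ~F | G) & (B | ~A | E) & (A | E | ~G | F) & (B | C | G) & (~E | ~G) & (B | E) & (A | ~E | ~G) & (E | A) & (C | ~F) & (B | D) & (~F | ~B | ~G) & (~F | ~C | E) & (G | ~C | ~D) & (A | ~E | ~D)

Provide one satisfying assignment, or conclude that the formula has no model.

Case B = 1:
From the singleton clause (D), D = 1.
Case F = 0:
Case C = 0:
Case E = 0:
From the singleton clause (A), A = 1.
No clause remains; G is free.

A ↦ 1, B ↦ 1, C ↦ 0, D ↦ 1, E ↦ 0, F ↦ 0, G ↦ 0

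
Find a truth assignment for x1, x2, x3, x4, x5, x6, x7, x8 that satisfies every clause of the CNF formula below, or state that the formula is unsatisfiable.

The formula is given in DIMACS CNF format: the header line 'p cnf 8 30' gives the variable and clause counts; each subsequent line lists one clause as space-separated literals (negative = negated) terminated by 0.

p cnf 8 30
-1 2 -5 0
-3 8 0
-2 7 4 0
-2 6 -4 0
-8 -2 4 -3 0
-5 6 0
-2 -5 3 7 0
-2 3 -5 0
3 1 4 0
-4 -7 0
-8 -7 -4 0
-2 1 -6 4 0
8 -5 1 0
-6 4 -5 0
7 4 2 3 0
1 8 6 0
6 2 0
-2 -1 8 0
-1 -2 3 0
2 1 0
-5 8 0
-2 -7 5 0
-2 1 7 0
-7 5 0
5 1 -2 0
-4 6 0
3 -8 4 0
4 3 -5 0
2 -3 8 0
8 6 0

x1: True,  x2: False,  x3: False,  x4: True,  x5: False,  x6: True,  x7: False,  x8: False

Suppose x3 = False.
Suppose x5 = False.
Unit clause (¬x7) forces x7 = False.
Suppose x2 = False.
Unit clause (x4) forces x4 = True.
Unit clause (x6) forces x6 = True.
Unit clause (x1) forces x1 = True.
No clause remains; x8 is free.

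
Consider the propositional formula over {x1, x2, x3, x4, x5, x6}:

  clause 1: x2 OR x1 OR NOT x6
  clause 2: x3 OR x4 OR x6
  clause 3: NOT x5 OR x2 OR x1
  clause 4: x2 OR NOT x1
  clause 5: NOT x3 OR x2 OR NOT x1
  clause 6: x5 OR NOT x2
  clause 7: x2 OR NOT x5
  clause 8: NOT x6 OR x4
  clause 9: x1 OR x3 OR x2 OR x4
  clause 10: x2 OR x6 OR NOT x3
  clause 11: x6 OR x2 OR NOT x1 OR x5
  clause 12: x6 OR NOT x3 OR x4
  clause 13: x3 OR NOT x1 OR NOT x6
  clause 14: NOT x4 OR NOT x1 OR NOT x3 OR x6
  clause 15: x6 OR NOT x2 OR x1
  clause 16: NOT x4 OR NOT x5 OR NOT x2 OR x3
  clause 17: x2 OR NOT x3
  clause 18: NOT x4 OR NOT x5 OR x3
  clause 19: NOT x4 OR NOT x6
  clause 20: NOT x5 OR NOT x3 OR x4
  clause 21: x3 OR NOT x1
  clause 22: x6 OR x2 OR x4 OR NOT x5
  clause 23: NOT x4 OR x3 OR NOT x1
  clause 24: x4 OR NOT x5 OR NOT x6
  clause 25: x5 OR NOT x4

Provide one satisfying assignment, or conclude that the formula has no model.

UNSATISFIABLE

Case x2 = true:
From the singleton clause (x5), x5 = true.
Case x6 = false:
From the singleton clause (x1), x1 = true.
From the singleton clause (x3), x3 = true.
From the singleton clause (x4), x4 = true.
Now (NOT x4) is unsatisfied and unit — conflict.
Undo x6 and try x6 = true.
From the singleton clause (x4), x4 = true.
Now (NOT x4) is unsatisfied and unit — conflict.
Both values of x6 lead to a conflict.
Undo x2 and try x2 = false.
From the singleton clause (NOT x1), x1 = false.
From the singleton clause (NOT x6), x6 = false.
From the singleton clause (NOT x5), x5 = false.
From the singleton clause (NOT x3), x3 = false.
From the singleton clause (x4), x4 = true.
Now (NOT x4) is unsatisfied and unit — conflict.
Both values of x2 lead to a conflict.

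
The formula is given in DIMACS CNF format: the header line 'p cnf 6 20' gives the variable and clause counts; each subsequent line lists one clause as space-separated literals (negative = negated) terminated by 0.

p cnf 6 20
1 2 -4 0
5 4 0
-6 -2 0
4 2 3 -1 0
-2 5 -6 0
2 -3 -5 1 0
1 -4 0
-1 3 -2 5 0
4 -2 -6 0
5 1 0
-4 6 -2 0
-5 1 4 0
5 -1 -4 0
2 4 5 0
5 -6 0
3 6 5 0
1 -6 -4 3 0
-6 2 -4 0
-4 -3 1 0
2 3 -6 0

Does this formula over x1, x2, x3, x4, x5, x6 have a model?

Satisfiable

Branch on x5: set x5 = True.
Branch on x6: set x6 = False.
Branch on x1: set x1 = True.
Branch on x4: set x4 = True.
From the singleton clause (¬x2), x2 = False.
Every clause is now satisfied; x3 is unconstrained.
A satisfying assignment: x1 ↦ True, x2 ↦ False, x3 ↦ False, x4 ↦ True, x5 ↦ True, x6 ↦ False.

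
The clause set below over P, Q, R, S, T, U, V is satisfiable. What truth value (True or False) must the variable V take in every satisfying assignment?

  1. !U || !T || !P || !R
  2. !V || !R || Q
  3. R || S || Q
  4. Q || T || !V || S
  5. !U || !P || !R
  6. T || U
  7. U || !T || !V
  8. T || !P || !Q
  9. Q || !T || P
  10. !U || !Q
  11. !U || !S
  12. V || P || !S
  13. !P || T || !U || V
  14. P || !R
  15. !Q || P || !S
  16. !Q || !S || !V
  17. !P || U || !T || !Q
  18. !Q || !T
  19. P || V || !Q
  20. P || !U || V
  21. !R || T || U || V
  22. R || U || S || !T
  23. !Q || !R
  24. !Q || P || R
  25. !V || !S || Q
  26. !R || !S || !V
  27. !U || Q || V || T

Suppose V = true.
Branch on R: set R = false.
Branch on S: set S = true.
The clause (!U) is unit, so U = false.
The clause (T) is unit, so T = true.
That conflicts with the unit clause (!T).
Undo S and try S = false.
The clause (Q) is unit, so Q = true.
The clause (!U) is unit, so U = false.
The clause (T) is unit, so T = true.
That conflicts with the unit clause (!T).
Neither S = true nor S = false works.
Undo R and try R = true.
The clause (Q) is unit, so Q = true.
That conflicts with the unit clause (!Q).
Neither R = true nor R = false works.
So every satisfying assignment has V = False.

False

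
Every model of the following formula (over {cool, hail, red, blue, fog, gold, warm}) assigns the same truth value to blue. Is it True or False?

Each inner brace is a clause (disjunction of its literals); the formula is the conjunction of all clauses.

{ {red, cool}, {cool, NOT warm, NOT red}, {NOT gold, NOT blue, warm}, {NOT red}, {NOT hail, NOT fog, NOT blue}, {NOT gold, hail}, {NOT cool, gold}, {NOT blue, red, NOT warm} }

False

Suppose blue = true.
Unit clause (NOT red) forces red = false.
Unit clause (cool) forces cool = true.
Unit clause (gold) forces gold = true.
Unit clause (warm) forces warm = true.
But (NOT warm) is also a unit clause — contradiction.
So every satisfying assignment has blue = False.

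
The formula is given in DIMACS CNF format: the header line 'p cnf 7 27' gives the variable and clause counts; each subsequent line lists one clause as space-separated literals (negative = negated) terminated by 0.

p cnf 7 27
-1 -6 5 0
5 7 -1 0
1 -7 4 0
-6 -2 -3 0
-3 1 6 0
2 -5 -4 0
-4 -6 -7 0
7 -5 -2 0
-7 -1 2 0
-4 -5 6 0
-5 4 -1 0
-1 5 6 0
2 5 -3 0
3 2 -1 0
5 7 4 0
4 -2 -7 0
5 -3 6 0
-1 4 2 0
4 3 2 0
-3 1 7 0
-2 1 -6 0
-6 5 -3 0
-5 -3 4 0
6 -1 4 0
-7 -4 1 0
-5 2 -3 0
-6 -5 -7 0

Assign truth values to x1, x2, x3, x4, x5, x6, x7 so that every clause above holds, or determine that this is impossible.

x1: False; x2: False; x3: False; x4: True; x5: False; x6: False; x7: False

Branch on x1: set x1 = False.
Branch on x7: set x7 = False.
(¬x3) alone gives x3 = False.
Branch on x5: set x5 = False.
(x4) alone gives x4 = True.
Branch on x2: set x2 = False.
All clauses hold; x6 can take either value.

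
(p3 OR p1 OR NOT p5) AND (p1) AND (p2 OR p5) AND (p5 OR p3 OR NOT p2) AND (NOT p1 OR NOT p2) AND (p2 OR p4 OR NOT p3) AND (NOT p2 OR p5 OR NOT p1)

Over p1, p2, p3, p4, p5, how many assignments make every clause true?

3

There are 2^5 = 32 truth assignments over (p1, p2, p3, p4, p5).
Split on p5. With p5 = true, the clauses containing p5 are satisfied and NOT p5 drops from the rest; 3 of the 2^4 = 16 assignments to the other variables satisfy what remains.
With p5 = false, by the same count on the reduced clause set, 0 assignments work.
Total: 3 + 0 = 3.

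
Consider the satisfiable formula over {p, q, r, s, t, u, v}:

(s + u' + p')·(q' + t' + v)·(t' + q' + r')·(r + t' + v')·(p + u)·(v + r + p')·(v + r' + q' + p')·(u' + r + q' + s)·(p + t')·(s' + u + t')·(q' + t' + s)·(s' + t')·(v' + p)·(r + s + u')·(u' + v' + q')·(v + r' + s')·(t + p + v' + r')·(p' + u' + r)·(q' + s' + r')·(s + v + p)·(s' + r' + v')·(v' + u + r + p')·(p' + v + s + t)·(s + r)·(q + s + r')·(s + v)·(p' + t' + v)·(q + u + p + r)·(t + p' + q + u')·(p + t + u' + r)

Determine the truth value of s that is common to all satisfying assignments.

False

Suppose s = 1.
(t') alone gives t = 0.
Try p = 1.
Try v = 1.
(r') alone gives r = 0.
(u') alone gives u = 0.
Now (u) is unsatisfied and unit — conflict.
That branch fails; take v = 0 instead.
(r) alone gives r = 1.
Now (r') is unsatisfied and unit — conflict.
Neither v = 1 nor v = 0 works.
That branch fails; take p = 0 instead.
(u) alone gives u = 1.
(v') alone gives v = 0.
(r') alone gives r = 0.
Now (r) is unsatisfied and unit — conflict.
Neither p = 1 nor p = 0 works.
So every satisfying assignment has s = False.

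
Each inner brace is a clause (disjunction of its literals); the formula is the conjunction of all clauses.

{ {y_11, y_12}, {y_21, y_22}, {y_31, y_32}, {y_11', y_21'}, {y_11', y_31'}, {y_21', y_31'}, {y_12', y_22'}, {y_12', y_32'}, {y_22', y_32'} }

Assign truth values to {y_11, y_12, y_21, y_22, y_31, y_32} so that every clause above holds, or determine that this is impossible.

Branch on y_11: set y_11 = 1.
Unit clause (y_21') forces y_21 = 0.
Unit clause (y_22) forces y_22 = 1.
Unit clause (y_31') forces y_31 = 0.
Unit clause (y_32) forces y_32 = 1.
But (y_32') is also a unit clause — contradiction.
So y_11 must be the other value — set y_11 = 0.
Unit clause (y_12) forces y_12 = 1.
Unit clause (y_22') forces y_22 = 0.
Unit clause (y_21) forces y_21 = 1.
Unit clause (y_31') forces y_31 = 0.
Unit clause (y_32) forces y_32 = 1.
But (y_32') is also a unit clause — contradiction.
Neither y_11 = 1 nor y_11 = 0 works.

UNSATISFIABLE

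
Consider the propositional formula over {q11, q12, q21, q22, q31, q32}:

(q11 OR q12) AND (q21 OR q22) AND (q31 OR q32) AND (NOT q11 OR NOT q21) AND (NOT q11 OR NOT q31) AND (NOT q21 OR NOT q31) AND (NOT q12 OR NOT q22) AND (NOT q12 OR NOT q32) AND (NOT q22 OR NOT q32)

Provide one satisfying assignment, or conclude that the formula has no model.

Branch on q11: set q11 = true.
(NOT q21) alone gives q21 = false.
(q22) alone gives q22 = true.
(NOT q31) alone gives q31 = false.
(q32) alone gives q32 = true.
Now (NOT q32) is unsatisfied and unit — conflict.
Undo q11 and try q11 = false.
(q12) alone gives q12 = true.
(NOT q22) alone gives q22 = false.
(q21) alone gives q21 = true.
(NOT q31) alone gives q31 = false.
(q32) alone gives q32 = true.
Now (NOT q32) is unsatisfied and unit — conflict.
Either choice for q11 ends in contradiction.

UNSATISFIABLE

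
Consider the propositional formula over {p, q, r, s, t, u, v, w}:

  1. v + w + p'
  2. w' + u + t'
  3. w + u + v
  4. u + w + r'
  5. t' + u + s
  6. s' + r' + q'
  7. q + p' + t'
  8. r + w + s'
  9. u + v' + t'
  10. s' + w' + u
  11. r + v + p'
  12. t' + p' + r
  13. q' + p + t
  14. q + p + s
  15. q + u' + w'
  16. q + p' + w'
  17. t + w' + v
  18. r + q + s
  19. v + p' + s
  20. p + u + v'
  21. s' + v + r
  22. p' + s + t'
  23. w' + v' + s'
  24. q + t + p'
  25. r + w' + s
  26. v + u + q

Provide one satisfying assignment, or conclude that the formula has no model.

p ↦ 0; q ↦ 1; r ↦ 1; s ↦ 0; t ↦ 1; u ↦ 1; v ↦ 0; w ↦ 1

Case v = 0:
Case w = 1:
From the singleton clause (t), t = 1.
From the singleton clause (u), u = 1.
From the singleton clause (q), q = 1.
Case s = 0:
From the singleton clause (p'), p = 0.
From the singleton clause (r), r = 1.
All clauses are satisfied.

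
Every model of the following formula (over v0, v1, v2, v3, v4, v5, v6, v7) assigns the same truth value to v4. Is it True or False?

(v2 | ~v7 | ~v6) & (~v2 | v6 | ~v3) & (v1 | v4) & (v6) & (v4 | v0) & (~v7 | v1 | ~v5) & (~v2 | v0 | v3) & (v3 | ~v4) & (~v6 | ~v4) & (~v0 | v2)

Suppose v4 = 1.
From the singleton clause (v6), v6 = 1.
That conflicts with the unit clause (~v6).
So every satisfying assignment has v4 = False.

False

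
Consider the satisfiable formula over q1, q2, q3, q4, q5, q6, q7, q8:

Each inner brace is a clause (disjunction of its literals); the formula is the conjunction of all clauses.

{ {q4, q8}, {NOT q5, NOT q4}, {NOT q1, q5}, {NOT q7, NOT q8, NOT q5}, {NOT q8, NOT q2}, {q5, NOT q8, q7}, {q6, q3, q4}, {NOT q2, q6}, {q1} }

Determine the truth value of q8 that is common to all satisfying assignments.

Suppose q8 = false.
From the singleton clause (q4), q4 = true.
From the singleton clause (NOT q5), q5 = false.
From the singleton clause (NOT q1), q1 = false.
That conflicts with the unit clause (q1).
So every satisfying assignment has q8 = True.

True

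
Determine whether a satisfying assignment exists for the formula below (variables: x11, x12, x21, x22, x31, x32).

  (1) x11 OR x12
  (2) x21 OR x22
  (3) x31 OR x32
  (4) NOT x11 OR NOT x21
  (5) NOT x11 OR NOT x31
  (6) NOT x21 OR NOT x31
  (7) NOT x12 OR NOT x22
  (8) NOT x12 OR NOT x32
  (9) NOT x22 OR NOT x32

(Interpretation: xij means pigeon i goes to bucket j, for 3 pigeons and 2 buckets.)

Case x11 = true:
From the singleton clause (NOT x21), x21 = false.
From the singleton clause (x22), x22 = true.
From the singleton clause (NOT x31), x31 = false.
From the singleton clause (x32), x32 = true.
That conflicts with the unit clause (NOT x32).
Backtrack on x11: now try x11 = false.
From the singleton clause (x12), x12 = true.
From the singleton clause (NOT x22), x22 = false.
From the singleton clause (x21), x21 = true.
From the singleton clause (NOT x31), x31 = false.
From the singleton clause (x32), x32 = true.
That conflicts with the unit clause (NOT x32).
Both values of x11 lead to a conflict.
No assignment satisfies every clause.

No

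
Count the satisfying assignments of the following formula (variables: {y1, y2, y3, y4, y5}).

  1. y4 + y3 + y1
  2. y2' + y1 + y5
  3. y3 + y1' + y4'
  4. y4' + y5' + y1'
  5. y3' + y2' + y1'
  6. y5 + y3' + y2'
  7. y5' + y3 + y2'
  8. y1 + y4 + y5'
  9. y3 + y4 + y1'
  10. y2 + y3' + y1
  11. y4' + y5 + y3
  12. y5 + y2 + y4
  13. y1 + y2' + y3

4

There are 2^5 = 32 truth assignments over (y1, y2, y3, y4, y5).
Split on y2. With y2 = 1, the clauses containing y2 are satisfied and y2' drops from the rest; 1 of the 2^4 = 16 assignments to the other variables satisfy what remains.
With y2 = 0, by the same count on the reduced clause set, 3 assignments work.
(One model: y1=F, y2=F, y3=F, y4=T, y5=T.)
Total: 1 + 3 = 4.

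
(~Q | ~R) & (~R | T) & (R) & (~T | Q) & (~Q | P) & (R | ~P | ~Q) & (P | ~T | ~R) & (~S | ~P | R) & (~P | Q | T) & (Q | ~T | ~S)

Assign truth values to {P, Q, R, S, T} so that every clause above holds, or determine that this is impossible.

Unit clause (R) forces R = 1.
Unit clause (~Q) forces Q = 0.
Unit clause (T) forces T = 1.
But (~T) is also a unit clause — contradiction.

UNSATISFIABLE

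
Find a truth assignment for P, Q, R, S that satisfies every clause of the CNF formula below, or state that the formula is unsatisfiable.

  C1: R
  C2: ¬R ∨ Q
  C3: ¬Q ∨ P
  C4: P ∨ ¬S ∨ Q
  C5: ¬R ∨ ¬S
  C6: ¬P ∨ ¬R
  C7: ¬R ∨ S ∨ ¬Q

From the singleton clause (R), R = True.
From the singleton clause (Q), Q = True.
From the singleton clause (P), P = True.
Now (¬P) is unsatisfied and unit — conflict.

UNSATISFIABLE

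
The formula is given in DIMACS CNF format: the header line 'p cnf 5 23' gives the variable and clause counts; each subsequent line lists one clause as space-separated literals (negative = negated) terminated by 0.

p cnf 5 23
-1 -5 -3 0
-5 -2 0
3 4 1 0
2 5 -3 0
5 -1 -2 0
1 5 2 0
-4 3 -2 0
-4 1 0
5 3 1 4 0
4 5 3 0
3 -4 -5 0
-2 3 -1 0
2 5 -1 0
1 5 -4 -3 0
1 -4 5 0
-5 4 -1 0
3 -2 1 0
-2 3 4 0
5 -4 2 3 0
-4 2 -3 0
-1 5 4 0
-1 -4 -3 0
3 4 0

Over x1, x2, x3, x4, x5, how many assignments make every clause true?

There are 2^5 = 32 truth assignments over (x1, x2, x3, x4, x5).
Split on x4. With x4 = True, the clauses containing x4 are satisfied and ¬x4 drops from the rest; 0 of the 2^4 = 16 assignments to the other variables satisfy what remains.
With x4 = False, by the same count on the reduced clause set, 2 assignments work.
(One model: x1=F, x2=F, x3=T, x4=F, x5=T.)
Total: 0 + 2 = 2.

2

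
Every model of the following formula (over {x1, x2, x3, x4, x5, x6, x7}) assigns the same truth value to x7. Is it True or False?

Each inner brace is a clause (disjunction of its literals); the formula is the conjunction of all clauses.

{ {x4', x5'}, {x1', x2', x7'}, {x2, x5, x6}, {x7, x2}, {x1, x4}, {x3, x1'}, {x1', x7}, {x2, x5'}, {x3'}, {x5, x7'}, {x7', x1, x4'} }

Suppose x7 = 1.
(x3') alone gives x3 = 0.
(x1') alone gives x1 = 0.
(x4) alone gives x4 = 1.
That conflicts with the unit clause (x4').
So every satisfying assignment has x7 = False.

False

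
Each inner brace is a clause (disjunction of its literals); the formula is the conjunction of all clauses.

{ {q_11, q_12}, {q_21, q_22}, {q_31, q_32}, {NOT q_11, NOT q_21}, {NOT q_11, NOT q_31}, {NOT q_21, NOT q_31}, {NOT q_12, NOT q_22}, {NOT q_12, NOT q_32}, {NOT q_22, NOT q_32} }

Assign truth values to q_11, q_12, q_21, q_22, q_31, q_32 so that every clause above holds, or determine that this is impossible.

UNSATISFIABLE

Suppose q_11 = true.
(NOT q_21) alone gives q_21 = false.
(q_22) alone gives q_22 = true.
(NOT q_31) alone gives q_31 = false.
(q_32) alone gives q_32 = true.
But (NOT q_32) is also a unit clause — contradiction.
Backtrack on q_11: now try q_11 = false.
(q_12) alone gives q_12 = true.
(NOT q_22) alone gives q_22 = false.
(q_21) alone gives q_21 = true.
(NOT q_31) alone gives q_31 = false.
(q_32) alone gives q_32 = true.
But (NOT q_32) is also a unit clause — contradiction.
Both values of q_11 lead to a conflict.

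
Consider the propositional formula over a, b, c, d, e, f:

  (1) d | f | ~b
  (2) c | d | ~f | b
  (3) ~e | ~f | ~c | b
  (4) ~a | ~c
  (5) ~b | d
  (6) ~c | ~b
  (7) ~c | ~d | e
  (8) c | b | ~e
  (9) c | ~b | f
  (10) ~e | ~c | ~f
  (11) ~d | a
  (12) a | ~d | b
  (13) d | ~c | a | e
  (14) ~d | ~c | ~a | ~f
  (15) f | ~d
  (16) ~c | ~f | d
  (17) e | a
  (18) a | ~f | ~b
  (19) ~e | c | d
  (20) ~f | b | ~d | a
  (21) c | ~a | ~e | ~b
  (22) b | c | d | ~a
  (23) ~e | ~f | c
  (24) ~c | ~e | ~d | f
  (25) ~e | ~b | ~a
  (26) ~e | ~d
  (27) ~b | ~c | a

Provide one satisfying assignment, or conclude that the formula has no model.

Branch on a: set a = 1.
(~c) alone gives c = 0.
Branch on b: set b = 0.
(~e) alone gives e = 0.
(d) alone gives d = 1.
(f) alone gives f = 1.
All clauses are satisfied.

a=1, b=0, c=0, d=1, e=0, f=1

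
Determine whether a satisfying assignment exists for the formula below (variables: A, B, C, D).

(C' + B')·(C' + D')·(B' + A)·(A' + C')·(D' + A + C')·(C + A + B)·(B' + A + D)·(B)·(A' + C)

No, unsatisfiable

The clause (B) is unit, so B = 1.
The clause (C') is unit, so C = 0.
The clause (A) is unit, so A = 1.
But (A') is also a unit clause — contradiction.
No assignment satisfies every clause.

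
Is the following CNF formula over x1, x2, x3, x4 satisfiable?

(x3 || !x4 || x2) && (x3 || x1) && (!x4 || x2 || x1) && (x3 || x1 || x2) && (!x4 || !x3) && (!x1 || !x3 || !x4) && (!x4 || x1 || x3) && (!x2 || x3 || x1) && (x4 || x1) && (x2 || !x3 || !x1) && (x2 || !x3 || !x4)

Satisfiable

Case x3 = false:
Unit clause (x1) forces x1 = true.
Case x4 = true:
Unit clause (x2) forces x2 = true.
This assignment satisfies each clause.
A satisfying assignment: x1=true; x2=true; x3=false; x4=true.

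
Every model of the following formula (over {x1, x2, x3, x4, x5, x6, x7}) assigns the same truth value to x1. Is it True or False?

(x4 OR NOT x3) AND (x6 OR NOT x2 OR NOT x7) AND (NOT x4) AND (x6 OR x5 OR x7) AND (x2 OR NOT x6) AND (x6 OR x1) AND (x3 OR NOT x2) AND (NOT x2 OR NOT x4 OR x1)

True

Suppose x1 = false.
The clause (NOT x4) is unit, so x4 = false.
The clause (NOT x3) is unit, so x3 = false.
The clause (x6) is unit, so x6 = true.
The clause (x2) is unit, so x2 = true.
That conflicts with the unit clause (NOT x2).
So every satisfying assignment has x1 = True.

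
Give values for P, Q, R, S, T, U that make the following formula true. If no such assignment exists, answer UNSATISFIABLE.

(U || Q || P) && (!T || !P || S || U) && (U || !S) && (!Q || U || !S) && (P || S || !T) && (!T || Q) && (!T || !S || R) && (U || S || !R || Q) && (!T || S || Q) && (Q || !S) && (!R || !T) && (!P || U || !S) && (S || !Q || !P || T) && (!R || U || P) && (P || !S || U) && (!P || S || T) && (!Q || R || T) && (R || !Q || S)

P=true; Q=true; R=true; S=true; T=false; U=true

Case U = true:
Case T = false:
Case Q = true:
Unit clause (R) forces R = true.
Case S = true:
All clauses hold; P can take either value.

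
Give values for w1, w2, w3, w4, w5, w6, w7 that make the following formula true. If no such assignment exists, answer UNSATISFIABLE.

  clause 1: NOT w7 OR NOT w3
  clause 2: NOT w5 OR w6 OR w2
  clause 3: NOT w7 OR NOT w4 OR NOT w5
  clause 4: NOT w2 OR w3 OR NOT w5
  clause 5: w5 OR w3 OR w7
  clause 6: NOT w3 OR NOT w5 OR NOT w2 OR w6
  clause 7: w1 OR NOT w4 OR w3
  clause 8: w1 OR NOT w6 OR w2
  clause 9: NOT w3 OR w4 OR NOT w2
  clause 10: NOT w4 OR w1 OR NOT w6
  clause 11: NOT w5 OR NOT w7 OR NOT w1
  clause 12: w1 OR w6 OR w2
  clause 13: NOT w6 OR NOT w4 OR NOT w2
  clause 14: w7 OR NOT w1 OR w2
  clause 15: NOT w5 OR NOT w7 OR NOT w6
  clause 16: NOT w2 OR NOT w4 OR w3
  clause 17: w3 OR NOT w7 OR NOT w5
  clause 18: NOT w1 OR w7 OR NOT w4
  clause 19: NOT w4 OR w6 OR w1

w1=false, w2=true, w3=false, w4=false, w5=false, w6=true, w7=true

Branch on w7: set w7 = true.
Unit clause (NOT w3) forces w3 = false.
Unit clause (NOT w5) forces w5 = false.
Branch on w1: set w1 = false.
Unit clause (NOT w4) forces w4 = false.
Branch on w6: set w6 = true.
Unit clause (w2) forces w2 = true.
Every clause now holds.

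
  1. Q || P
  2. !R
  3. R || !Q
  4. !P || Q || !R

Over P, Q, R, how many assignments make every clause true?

1

There are 2^3 = 8 truth assignments over (P, Q, R).
Check each against the 4 clauses (columns in the order P, Q, R):
  F F F  ✗ fails (Q || P)
  F F T  ✗ fails (Q || P)
  F T F  ✗ fails (R || !Q)
  F T T  ✗ fails (!R)
  T F F  ✓ satisfies all
  T F T  ✗ fails (!R)
  T T F  ✗ fails (R || !Q)
  T T T  ✗ fails (!R)
1 of the 8 rows is a model.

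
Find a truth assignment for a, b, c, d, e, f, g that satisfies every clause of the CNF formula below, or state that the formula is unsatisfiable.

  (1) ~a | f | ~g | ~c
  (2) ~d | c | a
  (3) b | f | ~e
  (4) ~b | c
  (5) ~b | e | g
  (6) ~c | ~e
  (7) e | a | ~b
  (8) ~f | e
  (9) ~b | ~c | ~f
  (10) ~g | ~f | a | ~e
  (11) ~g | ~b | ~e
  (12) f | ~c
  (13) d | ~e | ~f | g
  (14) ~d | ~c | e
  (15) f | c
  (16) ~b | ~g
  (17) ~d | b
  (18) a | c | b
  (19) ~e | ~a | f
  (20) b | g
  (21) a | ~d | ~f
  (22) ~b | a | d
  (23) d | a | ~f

a=1, b=0, c=0, d=0, e=1, f=1, g=1

Case b = 0:
Unit clause (~d) forces d = 0.
Unit clause (g) forces g = 1.
Case f = 1:
Unit clause (e) forces e = 1.
Unit clause (~c) forces c = 0.
Unit clause (a) forces a = 1.
Every clause now holds.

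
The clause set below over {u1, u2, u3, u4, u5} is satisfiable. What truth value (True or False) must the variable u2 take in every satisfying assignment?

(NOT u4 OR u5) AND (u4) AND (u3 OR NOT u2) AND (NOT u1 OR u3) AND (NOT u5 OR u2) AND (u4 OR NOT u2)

True

Suppose u2 = false.
From the singleton clause (u4), u4 = true.
From the singleton clause (u5), u5 = true.
But (NOT u5) is also a unit clause — contradiction.
So every satisfying assignment has u2 = True.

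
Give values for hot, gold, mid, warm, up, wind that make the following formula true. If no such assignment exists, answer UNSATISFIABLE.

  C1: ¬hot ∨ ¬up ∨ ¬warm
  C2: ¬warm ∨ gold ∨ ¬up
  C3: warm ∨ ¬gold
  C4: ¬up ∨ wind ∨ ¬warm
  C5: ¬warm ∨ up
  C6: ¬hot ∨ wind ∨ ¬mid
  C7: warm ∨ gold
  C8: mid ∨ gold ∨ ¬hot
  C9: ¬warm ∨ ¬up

UNSATISFIABLE

Branch on warm: set warm = True.
The clause (up) is unit, so up = True.
Now (¬up) is unsatisfied and unit — conflict.
Undo warm and try warm = False.
The clause (¬gold) is unit, so gold = False.
Now (gold) is unsatisfied and unit — conflict.
Either choice for warm ends in contradiction.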